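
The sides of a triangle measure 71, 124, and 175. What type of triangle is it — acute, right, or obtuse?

obtuse

Compare the square of the longest side to the sum of squares of the other two: 71² + 124² = 20417 < 30625 = 175².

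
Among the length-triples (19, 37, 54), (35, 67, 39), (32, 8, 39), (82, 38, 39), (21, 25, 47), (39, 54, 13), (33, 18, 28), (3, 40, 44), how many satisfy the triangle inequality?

(19,37,54): 19+37 > 54 → valid
(35,39,67): 35+39 > 67 → valid
(8,32,39): 8+32 > 39 → valid
(38,39,82): 38+39 ≤ 82 → not valid
(21,25,47): 21+25 ≤ 47 → not valid
(13,39,54): 13+39 ≤ 54 → not valid
(18,28,33): 18+28 > 33 → valid
(3,40,44): 3+40 ≤ 44 → not valid
4 of the 8 triples form a triangle.

4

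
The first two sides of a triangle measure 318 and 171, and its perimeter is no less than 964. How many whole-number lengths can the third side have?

14

Triangle inequality: 147 < x < 489. Perimeter ≥ 964 gives x ≥ 964 − 318 − 171 = 475.
So 475 ≤ x < 489; integers 475 through 488: 14 values.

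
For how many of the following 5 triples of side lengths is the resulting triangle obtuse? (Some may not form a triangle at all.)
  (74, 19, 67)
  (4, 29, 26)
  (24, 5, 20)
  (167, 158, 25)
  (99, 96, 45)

4

(74,19,67): 19²+67² = 4850 < 5476 = 74² → obtuse
(4,29,26): 4²+26² = 692 < 841 = 29² → obtuse
(24,5,20): 5²+20² = 425 < 576 = 24² → obtuse
(167,158,25): 25²+158² = 25589 < 27889 = 167² → obtuse
(99,96,45): 45²+96² = 11241 > 9801 = 99² → acute
4 of the 5 are obtuse.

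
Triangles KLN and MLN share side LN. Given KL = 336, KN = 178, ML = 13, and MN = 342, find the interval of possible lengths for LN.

From triangle KLN: |336 − 178| < LN < 336 + 178, i.e. 158 < LN < 514.
From triangle MLN: 329 < LN < 355.
Both must hold, so LN lies in the intersection.

329 < LN < 355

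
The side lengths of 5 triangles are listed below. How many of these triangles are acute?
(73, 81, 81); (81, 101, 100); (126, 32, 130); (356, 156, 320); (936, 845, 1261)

(73,81,81): 73²+81² = 11890 > 6561 = 81² → acute
(81,101,100): 81²+100² = 16561 > 10201 = 101² → acute
(126,32,130): 32²+126² = 16900 = 130² → right
(356,156,320): 156²+320² = 126736 = 356² → right
(936,845,1261): 845²+936² = 1590121 = 1261² → right
2 of the 5 are acute.

2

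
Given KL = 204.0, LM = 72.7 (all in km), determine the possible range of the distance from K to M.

By the triangle inequality, |204.0 − 72.7| ≤ KM ≤ 204.0 + 72.7.

131.3 ≤ KM ≤ 276.7 km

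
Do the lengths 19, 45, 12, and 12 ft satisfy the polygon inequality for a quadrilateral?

No

For a quadrilateral, each side must be shorter than the sum of the others.
Here the longest side is 45, but the remaining 3 sides sum to only 43.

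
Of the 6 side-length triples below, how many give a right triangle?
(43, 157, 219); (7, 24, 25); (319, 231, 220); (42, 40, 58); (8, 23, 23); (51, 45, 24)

4

(43,157,219): 43+157 ≤ 219, not a triangle
(7,24,25): 7²+24² = 625 = 25² → right
(319,231,220): 220²+231² = 101761 = 319² → right
(42,40,58): 40²+42² = 3364 = 58² → right
(8,23,23): 8²+23² = 593 > 529 = 23² → acute
(51,45,24): 24²+45² = 2601 = 51² → right
4 of the 6 are right.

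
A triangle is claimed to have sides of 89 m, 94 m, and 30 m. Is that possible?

Yes

The longest side is 94, and the other two sum to 119.
Since 119 > 94, the triangle inequality holds.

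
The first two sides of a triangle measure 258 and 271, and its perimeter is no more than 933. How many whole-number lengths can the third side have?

Triangle inequality: 13 < x < 529. Perimeter ≤ 933 gives x ≤ 933 − 258 − 271 = 404.
So 13 < x ≤ 404; integers 14 through 404: 391 values.

391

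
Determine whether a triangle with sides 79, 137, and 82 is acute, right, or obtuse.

Compare the square of the longest side to the sum of squares of the other two: 79² + 82² = 12965 < 18769 = 137².

obtuse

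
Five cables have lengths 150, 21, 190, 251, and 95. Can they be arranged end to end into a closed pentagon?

A pentagon exists iff every side is shorter than the sum of the others — equivalently, the longest side is less than the sum of the rest.
Longest side 251 < 456 (sum of the remaining 4), so yes.

Yes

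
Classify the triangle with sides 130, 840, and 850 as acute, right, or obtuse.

right

Compare the square of the longest side to the sum of squares of the other two: 130² + 840² = 722500 = 850².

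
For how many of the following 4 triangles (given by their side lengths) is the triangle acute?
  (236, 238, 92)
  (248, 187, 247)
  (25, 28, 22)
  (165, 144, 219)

3

(236,238,92): 92²+236² = 64160 > 56644 = 238² → acute
(248,187,247): 187²+247² = 95978 > 61504 = 248² → acute
(25,28,22): 22²+25² = 1109 > 784 = 28² → acute
(165,144,219): 144²+165² = 47961 = 219² → right
3 of the 4 are acute.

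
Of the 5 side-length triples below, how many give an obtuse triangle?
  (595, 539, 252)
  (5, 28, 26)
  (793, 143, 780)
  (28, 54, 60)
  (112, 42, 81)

2

(595,539,252): 252²+539² = 354025 = 595² → right
(5,28,26): 5²+26² = 701 < 784 = 28² → obtuse
(793,143,780): 143²+780² = 628849 = 793² → right
(28,54,60): 28²+54² = 3700 > 3600 = 60² → acute
(112,42,81): 42²+81² = 8325 < 12544 = 112² → obtuse
2 of the 5 are obtuse.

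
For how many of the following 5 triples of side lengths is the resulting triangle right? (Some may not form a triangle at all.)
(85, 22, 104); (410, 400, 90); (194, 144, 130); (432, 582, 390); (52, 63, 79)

(85,22,104): 22²+85² = 7709 < 10816 = 104² → obtuse
(410,400,90): 90²+400² = 168100 = 410² → right
(194,144,130): 130²+144² = 37636 = 194² → right
(432,582,390): 390²+432² = 338724 = 582² → right
(52,63,79): 52²+63² = 6673 > 6241 = 79² → acute
3 of the 5 are right.

3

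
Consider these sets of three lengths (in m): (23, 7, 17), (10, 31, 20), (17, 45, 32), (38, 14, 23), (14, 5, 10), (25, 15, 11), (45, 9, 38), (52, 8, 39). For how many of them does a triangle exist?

5

(7,17,23): 7+17 > 23 → valid
(10,20,31): 10+20 ≤ 31 → not valid
(17,32,45): 17+32 > 45 → valid
(14,23,38): 14+23 ≤ 38 → not valid
(5,10,14): 5+10 > 14 → valid
(11,15,25): 11+15 > 25 → valid
(9,38,45): 9+38 > 45 → valid
(8,39,52): 8+39 ≤ 52 → not valid
5 of the 8 triples form a triangle.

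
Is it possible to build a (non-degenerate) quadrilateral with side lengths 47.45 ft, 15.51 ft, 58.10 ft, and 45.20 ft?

A quadrilateral exists iff every side is shorter than the sum of the others — equivalently, the longest side is less than the sum of the rest.
Longest side 58.10 < 108.16 (sum of the remaining 3), so yes.

Yes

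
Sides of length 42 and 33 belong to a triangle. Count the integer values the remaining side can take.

65

The third side lies in the open interval (9, 75).
Integers from 10 to 74 inclusive: 74 − 10 + 1 = 65.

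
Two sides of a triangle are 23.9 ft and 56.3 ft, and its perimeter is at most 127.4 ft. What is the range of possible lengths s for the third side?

32.4 < s ≤ 47.2

Triangle inequality alone gives 32.4 < s < 80.2.
The perimeter condition gives s ≤ 127.4 − 23.9 − 56.3 = 47.2.
Intersecting the two: 32.4 < s ≤ 47.2.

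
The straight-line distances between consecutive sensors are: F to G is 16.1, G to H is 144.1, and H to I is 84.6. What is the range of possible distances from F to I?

The maximum is all hops collinear in one direction: 16.1 + 144.1 + 84.6 = 244.8.
The longest hop is 144.1; the others sum to 100.7. Folding the others back against it leaves at least 144.1 − 100.7 = 43.4.

43.4 ≤ FI ≤ 244.8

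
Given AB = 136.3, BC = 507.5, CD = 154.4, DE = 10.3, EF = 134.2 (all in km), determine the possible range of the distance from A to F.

The maximum is all hops collinear in one direction: 136.3 + 507.5 + 154.4 + 10.3 + 134.2 = 942.7.
The longest hop is 507.5; the others sum to 435.2. Folding the others back against it leaves at least 507.5 − 435.2 = 72.3.

72.3 ≤ AF ≤ 942.7 km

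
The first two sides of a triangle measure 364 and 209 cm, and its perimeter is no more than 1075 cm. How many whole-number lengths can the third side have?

Triangle inequality: 155 < x < 573. Perimeter ≤ 1075 gives x ≤ 1075 − 364 − 209 = 502.
So 155 < x ≤ 502; integers 156 through 502: 347 values.

347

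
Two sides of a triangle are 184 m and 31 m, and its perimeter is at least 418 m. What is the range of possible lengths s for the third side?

203 ≤ s < 215 m

Triangle inequality alone gives 153 < s < 215.
The perimeter condition gives s ≥ 418 − 184 − 31 = 203.
Intersecting the two: 203 ≤ s < 215.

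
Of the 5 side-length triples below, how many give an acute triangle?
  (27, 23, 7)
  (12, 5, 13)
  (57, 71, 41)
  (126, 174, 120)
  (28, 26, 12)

(27,23,7): 7²+23² = 578 < 729 = 27² → obtuse
(12,5,13): 5²+12² = 169 = 13² → right
(57,71,41): 41²+57² = 4930 < 5041 = 71² → obtuse
(126,174,120): 120²+126² = 30276 = 174² → right
(28,26,12): 12²+26² = 820 > 784 = 28² → acute
1 of the 5 is acute.

1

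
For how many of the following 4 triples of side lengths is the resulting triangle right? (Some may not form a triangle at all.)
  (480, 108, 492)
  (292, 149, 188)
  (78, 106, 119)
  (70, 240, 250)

2

(480,108,492): 108²+480² = 242064 = 492² → right
(292,149,188): 149²+188² = 57545 < 85264 = 292² → obtuse
(78,106,119): 78²+106² = 17320 > 14161 = 119² → acute
(70,240,250): 70²+240² = 62500 = 250² → right
2 of the 4 are right.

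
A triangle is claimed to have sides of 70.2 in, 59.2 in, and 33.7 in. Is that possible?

The longest side is 70.2, and the other two sum to 92.9.
Since 92.9 > 70.2, the triangle inequality holds.

Yes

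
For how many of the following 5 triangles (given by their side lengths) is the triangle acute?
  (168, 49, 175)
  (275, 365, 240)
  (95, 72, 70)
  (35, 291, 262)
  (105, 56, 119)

(168,49,175): 49²+168² = 30625 = 175² → right
(275,365,240): 240²+275² = 133225 = 365² → right
(95,72,70): 70²+72² = 10084 > 9025 = 95² → acute
(35,291,262): 35²+262² = 69869 < 84681 = 291² → obtuse
(105,56,119): 56²+105² = 14161 = 119² → right
1 of the 5 is acute.

1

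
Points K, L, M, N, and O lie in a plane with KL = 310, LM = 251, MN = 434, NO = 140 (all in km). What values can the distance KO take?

The maximum is all hops collinear in one direction: 310 + 251 + 434 + 140 = 1135.
The longest hop is 434; the others sum to 701. Since 434 ≤ 701, the path can fold back on itself completely, so the minimum distance is 0.

0 ≤ KO ≤ 1135 km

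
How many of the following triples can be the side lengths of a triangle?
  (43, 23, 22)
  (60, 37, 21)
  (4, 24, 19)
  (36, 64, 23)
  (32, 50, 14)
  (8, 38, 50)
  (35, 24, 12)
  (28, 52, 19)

2

(22,23,43): 22+23 > 43 → valid
(21,37,60): 21+37 ≤ 60 → not valid
(4,19,24): 4+19 ≤ 24 → not valid
(23,36,64): 23+36 ≤ 64 → not valid
(14,32,50): 14+32 ≤ 50 → not valid
(8,38,50): 8+38 ≤ 50 → not valid
(12,24,35): 12+24 > 35 → valid
(19,28,52): 19+28 ≤ 52 → not valid
2 of the 8 triples form a triangle.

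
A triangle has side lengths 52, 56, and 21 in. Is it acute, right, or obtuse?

Compare the square of the longest side to the sum of squares of the other two: 21² + 52² = 3145 > 3136 = 56².

acute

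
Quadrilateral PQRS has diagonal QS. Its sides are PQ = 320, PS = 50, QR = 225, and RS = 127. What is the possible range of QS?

270 < QS < 352

From triangle PQS: |320 − 50| < QS < 320 + 50, i.e. 270 < QS < 370.
From triangle RQS: 98 < QS < 352.
Both must hold, so QS lies in the intersection.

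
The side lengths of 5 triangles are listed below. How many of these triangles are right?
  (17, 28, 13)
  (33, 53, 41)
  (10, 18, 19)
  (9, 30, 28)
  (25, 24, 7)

1

(17,28,13): 13²+17² = 458 < 784 = 28² → obtuse
(33,53,41): 33²+41² = 2770 < 2809 = 53² → obtuse
(10,18,19): 10²+18² = 424 > 361 = 19² → acute
(9,30,28): 9²+28² = 865 < 900 = 30² → obtuse
(25,24,7): 7²+24² = 625 = 25² → right
1 of the 5 is right.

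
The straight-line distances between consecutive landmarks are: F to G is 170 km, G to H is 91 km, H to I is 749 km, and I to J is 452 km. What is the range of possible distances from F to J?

36 ≤ FJ ≤ 1462 km

The maximum is all hops collinear in one direction: 170 + 91 + 749 + 452 = 1462.
The longest hop is 749; the others sum to 713. Folding the others back against it leaves at least 749 − 713 = 36.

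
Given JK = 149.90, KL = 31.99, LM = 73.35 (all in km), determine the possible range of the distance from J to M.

The maximum is all hops collinear in one direction: 149.90 + 31.99 + 73.35 = 255.24.
The longest hop is 149.90; the others sum to 105.34. Folding the others back against it leaves at least 149.90 − 105.34 = 44.56.

44.56 ≤ JM ≤ 255.24 km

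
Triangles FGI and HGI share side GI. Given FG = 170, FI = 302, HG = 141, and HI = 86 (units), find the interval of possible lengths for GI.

From triangle FGI: |170 − 302| < GI < 170 + 302, i.e. 132 < GI < 472.
From triangle HGI: 55 < GI < 227.
Both must hold, so GI lies in the intersection.

132 < GI < 227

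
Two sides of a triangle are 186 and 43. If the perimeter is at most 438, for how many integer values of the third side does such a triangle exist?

66

Triangle inequality: 143 < x < 229. Perimeter ≤ 438 gives x ≤ 438 − 186 − 43 = 209.
So 143 < x ≤ 209; integers 144 through 209: 66 values.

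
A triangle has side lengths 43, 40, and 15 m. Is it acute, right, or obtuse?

obtuse

Compare the square of the longest side to the sum of squares of the other two: 15² + 40² = 1825 < 1849 = 43².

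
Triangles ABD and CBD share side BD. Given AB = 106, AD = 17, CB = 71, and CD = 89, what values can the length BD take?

89 < BD < 123

From triangle ABD: |106 − 17| < BD < 106 + 17, i.e. 89 < BD < 123.
From triangle CBD: 18 < BD < 160.
Both must hold, so BD lies in the intersection.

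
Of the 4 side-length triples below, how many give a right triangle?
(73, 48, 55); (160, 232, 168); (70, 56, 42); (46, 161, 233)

3

(73,48,55): 48²+55² = 5329 = 73² → right
(160,232,168): 160²+168² = 53824 = 232² → right
(70,56,42): 42²+56² = 4900 = 70² → right
(46,161,233): 46+161 ≤ 233, not a triangle
3 of the 4 are right.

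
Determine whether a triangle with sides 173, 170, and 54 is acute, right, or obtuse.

acute

Compare the square of the longest side to the sum of squares of the other two: 54² + 170² = 31816 > 29929 = 173².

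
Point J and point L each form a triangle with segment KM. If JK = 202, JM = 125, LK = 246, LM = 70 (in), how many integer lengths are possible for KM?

139

From triangle JKM: 77 < KM < 327.
From triangle LKM: 176 < KM < 316.
Intersection: 176 < KM < 316, so integers 177 through 315: 139 values.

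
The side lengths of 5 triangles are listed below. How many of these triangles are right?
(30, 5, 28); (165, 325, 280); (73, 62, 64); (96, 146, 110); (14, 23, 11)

2

(30,5,28): 5²+28² = 809 < 900 = 30² → obtuse
(165,325,280): 165²+280² = 105625 = 325² → right
(73,62,64): 62²+64² = 7940 > 5329 = 73² → acute
(96,146,110): 96²+110² = 21316 = 146² → right
(14,23,11): 11²+14² = 317 < 529 = 23² → obtuse
2 of the 5 are right.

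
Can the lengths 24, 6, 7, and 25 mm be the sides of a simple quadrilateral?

A quadrilateral exists iff every side is shorter than the sum of the others — equivalently, the longest side is less than the sum of the rest.
Longest side 25 < 37 (sum of the remaining 3), so yes.

Yes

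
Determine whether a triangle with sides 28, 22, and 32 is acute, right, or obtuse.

acute

Compare the square of the longest side to the sum of squares of the other two: 22² + 28² = 1268 > 1024 = 32².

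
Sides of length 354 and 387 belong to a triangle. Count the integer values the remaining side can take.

The third side lies in the open interval (33, 741).
Integers from 34 to 740 inclusive: 740 − 34 + 1 = 707.

707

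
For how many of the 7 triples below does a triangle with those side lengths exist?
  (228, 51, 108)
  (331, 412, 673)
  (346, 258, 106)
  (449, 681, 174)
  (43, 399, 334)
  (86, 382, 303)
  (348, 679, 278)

3

(51,108,228): 51+108 ≤ 228 → not valid
(331,412,673): 331+412 > 673 → valid
(106,258,346): 106+258 > 346 → valid
(174,449,681): 174+449 ≤ 681 → not valid
(43,334,399): 43+334 ≤ 399 → not valid
(86,303,382): 86+303 > 382 → valid
(278,348,679): 278+348 ≤ 679 → not valid
3 of the 7 triples form a triangle.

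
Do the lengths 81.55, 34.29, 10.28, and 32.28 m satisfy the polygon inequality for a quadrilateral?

For a quadrilateral, each side must be shorter than the sum of the others.
Here the longest side is 81.55, but the remaining 3 sides sum to only 76.85.

No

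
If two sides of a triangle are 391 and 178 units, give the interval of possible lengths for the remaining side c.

213 < c < 569

By the triangle inequality, c must be less than 391 + 178 = 569 and greater than |391 − 178| = 213.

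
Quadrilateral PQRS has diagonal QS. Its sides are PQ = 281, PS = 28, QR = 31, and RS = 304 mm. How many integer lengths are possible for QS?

35

From triangle PQS: 253 < QS < 309.
From triangle RQS: 273 < QS < 335.
Intersection: 273 < QS < 309, so integers 274 through 308: 35 values.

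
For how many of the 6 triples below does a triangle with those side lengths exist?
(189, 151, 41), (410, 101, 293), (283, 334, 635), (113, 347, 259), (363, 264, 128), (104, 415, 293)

(41,151,189): 41+151 > 189 → valid
(101,293,410): 101+293 ≤ 410 → not valid
(283,334,635): 283+334 ≤ 635 → not valid
(113,259,347): 113+259 > 347 → valid
(128,264,363): 128+264 > 363 → valid
(104,293,415): 104+293 ≤ 415 → not valid
3 of the 6 triples form a triangle.

3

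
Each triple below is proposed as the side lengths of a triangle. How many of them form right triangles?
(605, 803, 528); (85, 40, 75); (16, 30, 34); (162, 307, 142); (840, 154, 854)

4

(605,803,528): 528²+605² = 644809 = 803² → right
(85,40,75): 40²+75² = 7225 = 85² → right
(16,30,34): 16²+30² = 1156 = 34² → right
(162,307,142): 142+162 ≤ 307, not a triangle
(840,154,854): 154²+840² = 729316 = 854² → right
4 of the 5 are right.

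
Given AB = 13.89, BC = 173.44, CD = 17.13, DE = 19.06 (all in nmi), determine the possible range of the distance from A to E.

The maximum is all hops collinear in one direction: 13.89 + 173.44 + 17.13 + 19.06 = 223.52.
The longest hop is 173.44; the others sum to 50.08. Folding the others back against it leaves at least 173.44 − 50.08 = 123.36.

123.36 ≤ AE ≤ 223.52 nmi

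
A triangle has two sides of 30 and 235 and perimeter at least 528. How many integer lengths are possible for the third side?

2

Triangle inequality: 205 < x < 265. Perimeter ≥ 528 gives x ≥ 528 − 30 − 235 = 263.
So 263 ≤ x < 265; integers 263 through 264: 2 values.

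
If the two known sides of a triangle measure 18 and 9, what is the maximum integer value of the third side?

The third side must be strictly less than 18 + 9 = 27.
The largest integer below 27 is 26.

26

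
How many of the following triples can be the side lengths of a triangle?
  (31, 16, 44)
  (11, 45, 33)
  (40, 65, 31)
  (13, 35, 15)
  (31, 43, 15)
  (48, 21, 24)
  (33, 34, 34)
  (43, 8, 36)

5

(16,31,44): 16+31 > 44 → valid
(11,33,45): 11+33 ≤ 45 → not valid
(31,40,65): 31+40 > 65 → valid
(13,15,35): 13+15 ≤ 35 → not valid
(15,31,43): 15+31 > 43 → valid
(21,24,48): 21+24 ≤ 48 → not valid
(33,34,34): 33+34 > 34 → valid
(8,36,43): 8+36 > 43 → valid
5 of the 8 triples form a triangle.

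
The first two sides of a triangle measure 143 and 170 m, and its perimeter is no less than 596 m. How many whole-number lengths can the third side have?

Triangle inequality: 27 < x < 313. Perimeter ≥ 596 gives x ≥ 596 − 143 − 170 = 283.
So 283 ≤ x < 313; integers 283 through 312: 30 values.

30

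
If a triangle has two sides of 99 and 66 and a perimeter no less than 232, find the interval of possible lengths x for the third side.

67 ≤ x < 165

Triangle inequality alone gives 33 < x < 165.
The perimeter condition gives x ≥ 232 − 99 − 66 = 67.
Intersecting the two: 67 ≤ x < 165.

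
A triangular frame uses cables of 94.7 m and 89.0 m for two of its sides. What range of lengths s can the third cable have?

5.7 < s < 183.7 (m)

By the triangle inequality, s must be less than 94.7 + 89.0 = 183.7 and greater than |94.7 − 89.0| = 5.7.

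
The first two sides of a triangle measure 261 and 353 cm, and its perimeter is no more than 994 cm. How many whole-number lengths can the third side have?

288

Triangle inequality: 92 < x < 614. Perimeter ≤ 994 gives x ≤ 994 − 261 − 353 = 380.
So 92 < x ≤ 380; integers 93 through 380: 288 values.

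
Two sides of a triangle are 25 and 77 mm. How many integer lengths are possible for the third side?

The third side lies in the open interval (52, 102).
Integers from 53 to 101 inclusive: 101 − 53 + 1 = 49.

49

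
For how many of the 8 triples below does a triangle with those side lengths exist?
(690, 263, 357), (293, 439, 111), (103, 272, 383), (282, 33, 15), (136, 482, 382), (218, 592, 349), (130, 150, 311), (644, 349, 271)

(263,357,690): 263+357 ≤ 690 → not valid
(111,293,439): 111+293 ≤ 439 → not valid
(103,272,383): 103+272 ≤ 383 → not valid
(15,33,282): 15+33 ≤ 282 → not valid
(136,382,482): 136+382 > 482 → valid
(218,349,592): 218+349 ≤ 592 → not valid
(130,150,311): 130+150 ≤ 311 → not valid
(271,349,644): 271+349 ≤ 644 → not valid
1 of the 8 triples forms a triangle.

1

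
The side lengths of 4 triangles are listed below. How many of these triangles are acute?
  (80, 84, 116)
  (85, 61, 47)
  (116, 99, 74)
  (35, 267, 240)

(80,84,116): 80²+84² = 13456 = 116² → right
(85,61,47): 47²+61² = 5930 < 7225 = 85² → obtuse
(116,99,74): 74²+99² = 15277 > 13456 = 116² → acute
(35,267,240): 35²+240² = 58825 < 71289 = 267² → obtuse
1 of the 4 is acute.

1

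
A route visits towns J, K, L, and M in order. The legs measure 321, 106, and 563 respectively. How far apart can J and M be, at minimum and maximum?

136 ≤ JM ≤ 990

The maximum is all hops collinear in one direction: 321 + 106 + 563 = 990.
The longest hop is 563; the others sum to 427. Folding the others back against it leaves at least 563 − 427 = 136.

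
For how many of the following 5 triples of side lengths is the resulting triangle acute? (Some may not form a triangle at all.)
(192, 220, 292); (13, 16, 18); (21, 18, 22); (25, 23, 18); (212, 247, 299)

(192,220,292): 192²+220² = 85264 = 292² → right
(13,16,18): 13²+16² = 425 > 324 = 18² → acute
(21,18,22): 18²+21² = 765 > 484 = 22² → acute
(25,23,18): 18²+23² = 853 > 625 = 25² → acute
(212,247,299): 212²+247² = 105953 > 89401 = 299² → acute
4 of the 5 are acute.

4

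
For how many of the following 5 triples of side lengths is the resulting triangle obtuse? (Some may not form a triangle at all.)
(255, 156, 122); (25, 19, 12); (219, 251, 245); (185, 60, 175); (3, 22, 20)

(255,156,122): 122²+156² = 39220 < 65025 = 255² → obtuse
(25,19,12): 12²+19² = 505 < 625 = 25² → obtuse
(219,251,245): 219²+245² = 107986 > 63001 = 251² → acute
(185,60,175): 60²+175² = 34225 = 185² → right
(3,22,20): 3²+20² = 409 < 484 = 22² → obtuse
3 of the 5 are obtuse.

3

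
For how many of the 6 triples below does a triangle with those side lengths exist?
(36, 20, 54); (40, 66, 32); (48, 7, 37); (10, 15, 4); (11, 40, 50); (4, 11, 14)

4

(20,36,54): 20+36 > 54 → valid
(32,40,66): 32+40 > 66 → valid
(7,37,48): 7+37 ≤ 48 → not valid
(4,10,15): 4+10 ≤ 15 → not valid
(11,40,50): 11+40 > 50 → valid
(4,11,14): 4+11 > 14 → valid
4 of the 6 triples form a triangle.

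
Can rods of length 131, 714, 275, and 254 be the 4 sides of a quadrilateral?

No

For a quadrilateral, each side must be shorter than the sum of the others.
Here the longest side is 714, but the remaining 3 sides sum to only 660.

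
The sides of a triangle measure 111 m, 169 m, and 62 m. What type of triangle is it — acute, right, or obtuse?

obtuse

Compare the square of the longest side to the sum of squares of the other two: 62² + 111² = 16165 < 28561 = 169².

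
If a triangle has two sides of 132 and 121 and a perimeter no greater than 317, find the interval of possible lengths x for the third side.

11 < x ≤ 64

Triangle inequality alone gives 11 < x < 253.
The perimeter condition gives x ≤ 317 − 132 − 121 = 64.
Intersecting the two: 11 < x ≤ 64.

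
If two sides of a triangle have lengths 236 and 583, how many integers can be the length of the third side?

471

The third side lies in the open interval (347, 819).
Integers from 348 to 818 inclusive: 818 − 348 + 1 = 471.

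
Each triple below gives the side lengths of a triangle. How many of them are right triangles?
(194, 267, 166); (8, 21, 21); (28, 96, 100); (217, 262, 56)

1

(194,267,166): 166²+194² = 65192 < 71289 = 267² → obtuse
(8,21,21): 8²+21² = 505 > 441 = 21² → acute
(28,96,100): 28²+96² = 10000 = 100² → right
(217,262,56): 56²+217² = 50225 < 68644 = 262² → obtuse
1 of the 4 is right.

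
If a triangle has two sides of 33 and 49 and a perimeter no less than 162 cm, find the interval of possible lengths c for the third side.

Triangle inequality alone gives 16 < c < 82.
The perimeter condition gives c ≥ 162 − 33 − 49 = 80.
Intersecting the two: 80 ≤ c < 82.

80 ≤ c < 82 cm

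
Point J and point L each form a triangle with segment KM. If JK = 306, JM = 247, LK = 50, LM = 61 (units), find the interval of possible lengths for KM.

59 < KM < 111

From triangle JKM: |306 − 247| < KM < 306 + 247, i.e. 59 < KM < 553.
From triangle LKM: 11 < KM < 111.
Both must hold, so KM lies in the intersection.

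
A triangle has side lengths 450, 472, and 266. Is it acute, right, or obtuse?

acute

Compare the square of the longest side to the sum of squares of the other two: 266² + 450² = 273256 > 222784 = 472².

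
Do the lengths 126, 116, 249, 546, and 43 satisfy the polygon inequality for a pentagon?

No

For a pentagon, each side must be shorter than the sum of the others.
Here the longest side is 546, but the remaining 4 sides sum to only 534.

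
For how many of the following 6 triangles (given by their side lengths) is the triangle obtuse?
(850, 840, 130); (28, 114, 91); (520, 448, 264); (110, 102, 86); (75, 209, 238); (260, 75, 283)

(850,840,130): 130²+840² = 722500 = 850² → right
(28,114,91): 28²+91² = 9065 < 12996 = 114² → obtuse
(520,448,264): 264²+448² = 270400 = 520² → right
(110,102,86): 86²+102² = 17800 > 12100 = 110² → acute
(75,209,238): 75²+209² = 49306 < 56644 = 238² → obtuse
(260,75,283): 75²+260² = 73225 < 80089 = 283² → obtuse
3 of the 6 are obtuse.

3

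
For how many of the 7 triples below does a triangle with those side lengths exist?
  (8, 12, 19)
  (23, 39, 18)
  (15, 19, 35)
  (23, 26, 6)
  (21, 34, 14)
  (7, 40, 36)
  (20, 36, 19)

(8,12,19): 8+12 > 19 → valid
(18,23,39): 18+23 > 39 → valid
(15,19,35): 15+19 ≤ 35 → not valid
(6,23,26): 6+23 > 26 → valid
(14,21,34): 14+21 > 34 → valid
(7,36,40): 7+36 > 40 → valid
(19,20,36): 19+20 > 36 → valid
6 of the 7 triples form a triangle.

6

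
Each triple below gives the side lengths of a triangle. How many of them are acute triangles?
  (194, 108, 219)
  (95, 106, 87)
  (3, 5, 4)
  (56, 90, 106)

2

(194,108,219): 108²+194² = 49300 > 47961 = 219² → acute
(95,106,87): 87²+95² = 16594 > 11236 = 106² → acute
(3,5,4): 3²+4² = 25 = 5² → right
(56,90,106): 56²+90² = 11236 = 106² → right
2 of the 4 are acute.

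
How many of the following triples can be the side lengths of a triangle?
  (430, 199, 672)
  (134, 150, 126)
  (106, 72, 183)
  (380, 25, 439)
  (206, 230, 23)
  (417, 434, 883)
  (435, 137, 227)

1

(199,430,672): 199+430 ≤ 672 → not valid
(126,134,150): 126+134 > 150 → valid
(72,106,183): 72+106 ≤ 183 → not valid
(25,380,439): 25+380 ≤ 439 → not valid
(23,206,230): 23+206 ≤ 230 → not valid
(417,434,883): 417+434 ≤ 883 → not valid
(137,227,435): 137+227 ≤ 435 → not valid
1 of the 7 triples forms a triangle.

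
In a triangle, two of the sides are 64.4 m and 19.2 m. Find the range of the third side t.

45.2 < t < 83.6

By the triangle inequality, t must be less than 64.4 + 19.2 = 83.6 and greater than |64.4 − 19.2| = 45.2.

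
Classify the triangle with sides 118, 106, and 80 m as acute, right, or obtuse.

Compare the square of the longest side to the sum of squares of the other two: 80² + 106² = 17636 > 13924 = 118².

acute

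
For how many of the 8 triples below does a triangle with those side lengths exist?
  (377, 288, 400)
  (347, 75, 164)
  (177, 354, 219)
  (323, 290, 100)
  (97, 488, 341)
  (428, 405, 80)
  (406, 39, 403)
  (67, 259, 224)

(288,377,400): 288+377 > 400 → valid
(75,164,347): 75+164 ≤ 347 → not valid
(177,219,354): 177+219 > 354 → valid
(100,290,323): 100+290 > 323 → valid
(97,341,488): 97+341 ≤ 488 → not valid
(80,405,428): 80+405 > 428 → valid
(39,403,406): 39+403 > 406 → valid
(67,224,259): 67+224 > 259 → valid
6 of the 8 triples form a triangle.

6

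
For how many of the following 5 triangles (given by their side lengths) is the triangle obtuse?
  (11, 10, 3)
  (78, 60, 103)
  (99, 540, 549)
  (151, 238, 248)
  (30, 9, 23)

(11,10,3): 3²+10² = 109 < 121 = 11² → obtuse
(78,60,103): 60²+78² = 9684 < 10609 = 103² → obtuse
(99,540,549): 99²+540² = 301401 = 549² → right
(151,238,248): 151²+238² = 79445 > 61504 = 248² → acute
(30,9,23): 9²+23² = 610 < 900 = 30² → obtuse
3 of the 5 are obtuse.

3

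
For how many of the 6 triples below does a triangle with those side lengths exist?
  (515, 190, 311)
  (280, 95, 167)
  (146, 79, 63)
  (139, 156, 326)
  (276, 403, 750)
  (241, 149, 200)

(190,311,515): 190+311 ≤ 515 → not valid
(95,167,280): 95+167 ≤ 280 → not valid
(63,79,146): 63+79 ≤ 146 → not valid
(139,156,326): 139+156 ≤ 326 → not valid
(276,403,750): 276+403 ≤ 750 → not valid
(149,200,241): 149+200 > 241 → valid
1 of the 6 triples forms a triangle.

1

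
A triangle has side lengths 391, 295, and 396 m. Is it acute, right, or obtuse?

Compare the square of the longest side to the sum of squares of the other two: 295² + 391² = 239906 > 156816 = 396².

acute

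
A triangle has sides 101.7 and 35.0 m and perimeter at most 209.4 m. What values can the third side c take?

66.7 < c ≤ 72.7

Triangle inequality alone gives 66.7 < c < 136.7.
The perimeter condition gives c ≤ 209.4 − 101.7 − 35.0 = 72.7.
Intersecting the two: 66.7 < c ≤ 72.7.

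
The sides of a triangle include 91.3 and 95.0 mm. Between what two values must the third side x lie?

By the triangle inequality, x must be less than 91.3 + 95.0 = 186.3 and greater than |91.3 − 95.0| = 3.7.

3.7 < x < 186.3 (mm)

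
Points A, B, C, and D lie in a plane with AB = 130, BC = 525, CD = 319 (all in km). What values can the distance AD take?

76 ≤ AD ≤ 974 km

The maximum is all hops collinear in one direction: 130 + 525 + 319 = 974.
The longest hop is 525; the others sum to 449. Folding the others back against it leaves at least 525 − 449 = 76.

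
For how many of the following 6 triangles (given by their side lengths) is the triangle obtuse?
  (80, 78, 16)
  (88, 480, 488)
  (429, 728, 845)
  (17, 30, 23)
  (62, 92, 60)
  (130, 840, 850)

(80,78,16): 16²+78² = 6340 < 6400 = 80² → obtuse
(88,480,488): 88²+480² = 238144 = 488² → right
(429,728,845): 429²+728² = 714025 = 845² → right
(17,30,23): 17²+23² = 818 < 900 = 30² → obtuse
(62,92,60): 60²+62² = 7444 < 8464 = 92² → obtuse
(130,840,850): 130²+840² = 722500 = 850² → right
3 of the 6 are obtuse.

3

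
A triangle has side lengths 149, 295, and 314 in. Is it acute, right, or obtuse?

Compare the square of the longest side to the sum of squares of the other two: 149² + 295² = 109226 > 98596 = 314².

acute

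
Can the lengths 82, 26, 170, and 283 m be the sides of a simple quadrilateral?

For a quadrilateral, each side must be shorter than the sum of the others.
Here the longest side is 283, but the remaining 3 sides sum to only 278.

No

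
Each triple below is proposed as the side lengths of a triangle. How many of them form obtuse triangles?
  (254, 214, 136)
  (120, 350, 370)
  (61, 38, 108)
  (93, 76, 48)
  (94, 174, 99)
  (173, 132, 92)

(254,214,136): 136²+214² = 64292 < 64516 = 254² → obtuse
(120,350,370): 120²+350² = 136900 = 370² → right
(61,38,108): 38+61 ≤ 108, not a triangle
(93,76,48): 48²+76² = 8080 < 8649 = 93² → obtuse
(94,174,99): 94²+99² = 18637 < 30276 = 174² → obtuse
(173,132,92): 92²+132² = 25888 < 29929 = 173² → obtuse
4 of the 6 are obtuse.

4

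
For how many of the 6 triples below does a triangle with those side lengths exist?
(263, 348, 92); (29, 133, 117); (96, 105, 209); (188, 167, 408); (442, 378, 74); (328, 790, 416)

3

(92,263,348): 92+263 > 348 → valid
(29,117,133): 29+117 > 133 → valid
(96,105,209): 96+105 ≤ 209 → not valid
(167,188,408): 167+188 ≤ 408 → not valid
(74,378,442): 74+378 > 442 → valid
(328,416,790): 328+416 ≤ 790 → not valid
3 of the 6 triples form a triangle.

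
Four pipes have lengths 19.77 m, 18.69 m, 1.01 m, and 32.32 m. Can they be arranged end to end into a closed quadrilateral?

A quadrilateral exists iff every side is shorter than the sum of the others — equivalently, the longest side is less than the sum of the rest.
Longest side 32.32 < 39.47 (sum of the remaining 3), so yes.

Yes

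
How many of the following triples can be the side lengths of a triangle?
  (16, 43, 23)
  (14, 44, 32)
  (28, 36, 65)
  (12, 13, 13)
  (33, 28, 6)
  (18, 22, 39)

4

(16,23,43): 16+23 ≤ 43 → not valid
(14,32,44): 14+32 > 44 → valid
(28,36,65): 28+36 ≤ 65 → not valid
(12,13,13): 12+13 > 13 → valid
(6,28,33): 6+28 > 33 → valid
(18,22,39): 18+22 > 39 → valid
4 of the 6 triples form a triangle.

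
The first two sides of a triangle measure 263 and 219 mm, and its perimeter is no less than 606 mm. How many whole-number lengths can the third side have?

358

Triangle inequality: 44 < x < 482. Perimeter ≥ 606 gives x ≥ 606 − 263 − 219 = 124.
So 124 ≤ x < 482; integers 124 through 481: 358 values.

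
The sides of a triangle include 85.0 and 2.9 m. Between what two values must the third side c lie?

By the triangle inequality, c must be less than 85.0 + 2.9 = 87.9 and greater than |85.0 − 2.9| = 82.1.

82.1 < c < 87.9 (m)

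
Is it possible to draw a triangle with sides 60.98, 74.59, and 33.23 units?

The longest side is 74.59, and the other two sum to 94.21.
Since 94.21 > 74.59, the triangle inequality holds.

Yes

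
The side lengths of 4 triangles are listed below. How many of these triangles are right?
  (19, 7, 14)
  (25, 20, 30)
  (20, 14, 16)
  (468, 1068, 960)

1

(19,7,14): 7²+14² = 245 < 361 = 19² → obtuse
(25,20,30): 20²+25² = 1025 > 900 = 30² → acute
(20,14,16): 14²+16² = 452 > 400 = 20² → acute
(468,1068,960): 468²+960² = 1140624 = 1068² → right
1 of the 4 is right.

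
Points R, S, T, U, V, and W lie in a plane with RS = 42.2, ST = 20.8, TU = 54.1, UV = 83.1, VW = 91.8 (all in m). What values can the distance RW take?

The maximum is all hops collinear in one direction: 42.2 + 20.8 + 54.1 + 83.1 + 91.8 = 292.0.
The longest hop is 91.8; the others sum to 200.2. Since 91.8 ≤ 200.2, the path can fold back on itself completely, so the minimum distance is 0.

0 ≤ RW ≤ 292.0 m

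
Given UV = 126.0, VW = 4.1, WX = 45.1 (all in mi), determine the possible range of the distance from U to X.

The maximum is all hops collinear in one direction: 126.0 + 4.1 + 45.1 = 175.2.
The longest hop is 126.0; the others sum to 49.2. Folding the others back against it leaves at least 126.0 − 49.2 = 76.8.

76.8 ≤ UX ≤ 175.2 mi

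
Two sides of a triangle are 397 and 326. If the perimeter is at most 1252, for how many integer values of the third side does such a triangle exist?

458

Triangle inequality: 71 < x < 723. Perimeter ≤ 1252 gives x ≤ 1252 − 397 − 326 = 529.
So 71 < x ≤ 529; integers 72 through 529: 458 values.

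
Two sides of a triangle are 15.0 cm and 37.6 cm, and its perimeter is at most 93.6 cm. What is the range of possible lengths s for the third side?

22.6 < s ≤ 41.0

Triangle inequality alone gives 22.6 < s < 52.6.
The perimeter condition gives s ≤ 93.6 − 15.0 − 37.6 = 41.0.
Intersecting the two: 22.6 < s ≤ 41.0.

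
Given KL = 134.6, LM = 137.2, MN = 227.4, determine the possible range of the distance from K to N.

0 ≤ KN ≤ 499.2

The maximum is all hops collinear in one direction: 134.6 + 137.2 + 227.4 = 499.2.
The longest hop is 227.4; the others sum to 271.8. Since 227.4 ≤ 271.8, the path can fold back on itself completely, so the minimum distance is 0.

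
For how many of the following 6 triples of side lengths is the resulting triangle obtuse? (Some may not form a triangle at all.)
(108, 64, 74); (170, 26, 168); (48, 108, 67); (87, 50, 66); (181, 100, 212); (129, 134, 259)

5

(108,64,74): 64²+74² = 9572 < 11664 = 108² → obtuse
(170,26,168): 26²+168² = 28900 = 170² → right
(48,108,67): 48²+67² = 6793 < 11664 = 108² → obtuse
(87,50,66): 50²+66² = 6856 < 7569 = 87² → obtuse
(181,100,212): 100²+181² = 42761 < 44944 = 212² → obtuse
(129,134,259): 129²+134² = 34597 < 67081 = 259² → obtuse
5 of the 6 are obtuse.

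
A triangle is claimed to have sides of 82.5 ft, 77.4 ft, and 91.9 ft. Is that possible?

The longest side is 91.9, and the other two sum to 159.9.
Since 159.9 > 91.9, the triangle inequality holds.

Yes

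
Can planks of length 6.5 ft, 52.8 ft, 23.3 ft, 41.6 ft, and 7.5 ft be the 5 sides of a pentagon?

A pentagon exists iff every side is shorter than the sum of the others — equivalently, the longest side is less than the sum of the rest.
Longest side 52.8 < 78.9 (sum of the remaining 4), so yes.

Yes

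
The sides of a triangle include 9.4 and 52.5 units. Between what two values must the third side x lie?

43.1 < x < 61.9 (units)

By the triangle inequality, x must be less than 9.4 + 52.5 = 61.9 and greater than |9.4 − 52.5| = 43.1.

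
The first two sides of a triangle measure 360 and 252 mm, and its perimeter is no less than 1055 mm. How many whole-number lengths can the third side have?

169

Triangle inequality: 108 < x < 612. Perimeter ≥ 1055 gives x ≥ 1055 − 360 − 252 = 443.
So 443 ≤ x < 612; integers 443 through 611: 169 values.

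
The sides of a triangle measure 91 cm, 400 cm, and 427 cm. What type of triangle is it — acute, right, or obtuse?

obtuse

Compare the square of the longest side to the sum of squares of the other two: 91² + 400² = 168281 < 182329 = 427².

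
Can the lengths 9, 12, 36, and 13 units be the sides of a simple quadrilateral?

No

For a quadrilateral, each side must be shorter than the sum of the others.
Here the longest side is 36, but the remaining 3 sides sum to only 34.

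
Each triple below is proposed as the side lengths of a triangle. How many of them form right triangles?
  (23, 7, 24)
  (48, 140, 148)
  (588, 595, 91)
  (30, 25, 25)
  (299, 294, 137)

2

(23,7,24): 7²+23² = 578 > 576 = 24² → acute
(48,140,148): 48²+140² = 21904 = 148² → right
(588,595,91): 91²+588² = 354025 = 595² → right
(30,25,25): 25²+25² = 1250 > 900 = 30² → acute
(299,294,137): 137²+294² = 105205 > 89401 = 299² → acute
2 of the 5 are right.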